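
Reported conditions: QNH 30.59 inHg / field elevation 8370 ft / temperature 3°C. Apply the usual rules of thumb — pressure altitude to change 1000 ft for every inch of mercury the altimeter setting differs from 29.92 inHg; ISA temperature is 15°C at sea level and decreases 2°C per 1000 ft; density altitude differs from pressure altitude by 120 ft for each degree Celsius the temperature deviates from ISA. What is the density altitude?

8108 ft

Pressure altitude = 8370 + (29.92 − 30.59) × 1000 = 8370 + (-670) = 7700 ft.
ISA temperature at 7700 ft = 15 − 2 × (7700/1000) = -0.4°C.
ISA deviation = 3 − (-0.4) = +3.4°C.
Density altitude = 7700 + 120 × (3.4) = 8108 ft.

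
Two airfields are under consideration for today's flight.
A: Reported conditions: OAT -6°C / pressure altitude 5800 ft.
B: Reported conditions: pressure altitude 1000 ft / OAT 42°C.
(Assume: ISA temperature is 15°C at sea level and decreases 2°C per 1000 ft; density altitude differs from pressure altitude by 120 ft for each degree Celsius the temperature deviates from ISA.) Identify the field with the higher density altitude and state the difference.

A: ISA temp = 3.4°C, deviation -9.4°C, DA = 5800 + 120 × (-9.4) = 4672 ft.
B: ISA temp = 13°C, deviation +29°C, DA = 1000 + 120 × 29 = 4480 ft.
A is higher by 4672 − 4480 = 192 ft.

A by 192 ft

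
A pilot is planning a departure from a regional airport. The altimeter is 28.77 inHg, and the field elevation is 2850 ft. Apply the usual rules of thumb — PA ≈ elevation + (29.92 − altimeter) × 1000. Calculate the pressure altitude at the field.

Pressure correction = (29.92 − 28.77) × 1000 = +1150 ft.
Pressure altitude = 2850 + (+1150) = 4000 ft.

4000 ft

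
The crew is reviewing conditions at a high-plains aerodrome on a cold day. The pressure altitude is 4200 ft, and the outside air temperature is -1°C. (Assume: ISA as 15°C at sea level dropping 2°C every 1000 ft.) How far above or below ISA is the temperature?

ISA-7.6°C

ISA temperature at 4200 ft = 15 − 2 × (4200/1000) = 6.6°C.
Deviation = OAT − ISA = -1 − 6.6 = -7.6°C.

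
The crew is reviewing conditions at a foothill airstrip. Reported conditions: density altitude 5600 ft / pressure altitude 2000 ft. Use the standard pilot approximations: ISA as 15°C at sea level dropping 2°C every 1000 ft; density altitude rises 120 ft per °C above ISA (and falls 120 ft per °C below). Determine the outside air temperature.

41°C

Density altitude − pressure altitude = 5600 − 2000 = +3600 ft.
At 120 ft/°C that is an ISA deviation of 3600/120 = +30°C.
ISA temperature at 2000 ft = 15 − 2 × (2000/1000) = 11°C.
OAT = ISA + deviation = 11 + (+30) = 41°C.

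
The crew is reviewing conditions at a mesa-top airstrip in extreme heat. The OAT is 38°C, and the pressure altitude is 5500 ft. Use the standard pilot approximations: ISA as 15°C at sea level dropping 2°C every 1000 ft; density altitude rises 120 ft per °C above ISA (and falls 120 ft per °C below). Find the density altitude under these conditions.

ISA temperature at 5500 ft = 15 − 2 × (5500/1000) = 4°C.
ISA deviation = 38 − 4 = +34°C.
Density altitude = 5500 + 120 × (34) = 5500 + (+4080) = 9580 ft.

9580 ft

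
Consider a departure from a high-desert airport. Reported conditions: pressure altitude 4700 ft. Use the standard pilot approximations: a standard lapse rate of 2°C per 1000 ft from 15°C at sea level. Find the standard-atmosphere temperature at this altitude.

5.6°C

ISA temperature = 15 − 2 × (4700/1000) = 15 − 9.4 = 5.6°C.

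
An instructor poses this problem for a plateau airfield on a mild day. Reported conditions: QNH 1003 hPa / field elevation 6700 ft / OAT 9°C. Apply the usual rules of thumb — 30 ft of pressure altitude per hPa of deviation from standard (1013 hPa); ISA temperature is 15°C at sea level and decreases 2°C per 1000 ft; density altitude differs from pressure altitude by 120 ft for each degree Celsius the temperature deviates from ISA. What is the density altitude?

7960 ft

Pressure altitude = 6700 + (1013 − 1003) × 30 = 6700 + (+300) = 7000 ft.
ISA temperature at 7000 ft = 15 − 2 × (7000/1000) = 1°C.
ISA deviation = 9 − 1 = +8°C.
Density altitude = 7000 + 120 × (8) = 7960 ft.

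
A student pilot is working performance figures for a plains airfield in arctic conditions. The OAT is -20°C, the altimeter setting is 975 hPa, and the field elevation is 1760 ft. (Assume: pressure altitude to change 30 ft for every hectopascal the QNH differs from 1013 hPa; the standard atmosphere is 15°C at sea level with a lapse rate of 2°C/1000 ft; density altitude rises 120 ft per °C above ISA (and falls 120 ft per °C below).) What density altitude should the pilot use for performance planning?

-604 ft

Pressure altitude = 1760 + (1013 − 975) × 30 = 1760 + (+1140) = 2900 ft.
ISA temperature at 2900 ft = 15 − 2 × (2900/1000) = 9.2°C.
ISA deviation = -20 − 9.2 = -29.2°C.
Density altitude = 2900 + 120 × (-29.2) = -604 ft.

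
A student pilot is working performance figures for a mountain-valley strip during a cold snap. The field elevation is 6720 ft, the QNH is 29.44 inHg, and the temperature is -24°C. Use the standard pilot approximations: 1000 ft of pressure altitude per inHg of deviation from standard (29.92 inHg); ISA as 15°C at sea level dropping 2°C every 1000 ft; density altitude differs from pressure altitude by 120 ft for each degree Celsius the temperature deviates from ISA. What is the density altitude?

4248 ft

Pressure altitude = 6720 + (29.92 − 29.44) × 1000 = 6720 + (+480) = 7200 ft.
ISA temperature at 7200 ft = 15 − 2 × (7200/1000) = 0.6°C.
ISA deviation = -24 − 0.6 = -24.6°C.
Density altitude = 7200 + 120 × (-24.6) = 4248 ft.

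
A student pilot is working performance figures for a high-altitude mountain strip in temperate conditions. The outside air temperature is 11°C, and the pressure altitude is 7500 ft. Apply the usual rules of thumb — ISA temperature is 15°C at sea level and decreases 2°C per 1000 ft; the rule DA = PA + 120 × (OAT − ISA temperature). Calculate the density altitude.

8820 ft

ISA temperature at 7500 ft = 15 − 2 × (7500/1000) = 0°C.
ISA deviation = 11 − 0 = +11°C.
Density altitude = 7500 + 120 × (11) = 7500 + (+1320) = 8820 ft.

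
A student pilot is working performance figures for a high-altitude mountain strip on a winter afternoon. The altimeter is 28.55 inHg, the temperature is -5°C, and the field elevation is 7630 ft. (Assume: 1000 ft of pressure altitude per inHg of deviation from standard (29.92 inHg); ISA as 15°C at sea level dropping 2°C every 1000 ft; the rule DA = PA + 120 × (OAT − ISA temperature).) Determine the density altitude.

Pressure altitude = 7630 + (29.92 − 28.55) × 1000 = 7630 + (+1370) = 9000 ft.
ISA temperature at 9000 ft = 15 − 2 × (9000/1000) = -3°C.
ISA deviation = -5 − (-3) = -2°C.
Density altitude = 9000 + 120 × (-2) = 8760 ft.

8760 ft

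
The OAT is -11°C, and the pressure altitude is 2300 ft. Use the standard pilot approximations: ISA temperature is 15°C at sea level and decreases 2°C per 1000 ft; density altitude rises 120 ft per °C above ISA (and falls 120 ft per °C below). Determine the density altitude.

ISA temperature at 2300 ft = 15 − 2 × (2300/1000) = 10.4°C.
ISA deviation = -11 − 10.4 = -21.4°C.
Density altitude = 2300 + 120 × (-21.4) = 2300 + (-2568) = -268 ft.

-268 ft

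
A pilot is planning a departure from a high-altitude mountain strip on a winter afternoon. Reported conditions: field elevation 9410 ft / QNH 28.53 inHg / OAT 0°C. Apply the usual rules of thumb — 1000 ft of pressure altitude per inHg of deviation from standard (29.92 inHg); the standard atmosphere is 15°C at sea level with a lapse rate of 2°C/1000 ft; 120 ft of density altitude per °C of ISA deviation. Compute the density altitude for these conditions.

11592 ft

Pressure altitude = 9410 + (29.92 − 28.53) × 1000 = 9410 + (+1390) = 10800 ft.
ISA temperature at 10800 ft = 15 − 2 × (10800/1000) = -6.6°C.
ISA deviation = 0 − (-6.6) = +6.6°C.
Density altitude = 10800 + 120 × (6.6) = 11592 ft.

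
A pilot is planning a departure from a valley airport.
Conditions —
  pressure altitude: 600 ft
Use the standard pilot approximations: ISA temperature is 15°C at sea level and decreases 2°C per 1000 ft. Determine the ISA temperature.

ISA temperature = 15 − 2 × (600/1000) = 15 − 1.2 = 13.8°C.

13.8°C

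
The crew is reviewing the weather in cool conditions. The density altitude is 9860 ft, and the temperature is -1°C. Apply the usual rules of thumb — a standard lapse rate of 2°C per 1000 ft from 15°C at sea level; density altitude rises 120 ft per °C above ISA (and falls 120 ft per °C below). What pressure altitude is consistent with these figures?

9500 ft

DA = PA + 120 × (OAT − (15 − 2·PA/1000)) = PA + 120·OAT − 1800 + 0.24·PA = 1.24·PA + 120·OAT − 1800.
So 1.24·PA = 9860 − 120 × (-1) + 1800 = 11780.
PA = 11780 / 1.24 = 9500 ft.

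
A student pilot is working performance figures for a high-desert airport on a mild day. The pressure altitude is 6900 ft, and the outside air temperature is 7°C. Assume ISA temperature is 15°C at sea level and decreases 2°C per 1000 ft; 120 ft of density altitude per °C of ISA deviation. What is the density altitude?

ISA temperature at 6900 ft = 15 − 2 × (6900/1000) = 1.2°C.
ISA deviation = 7 − 1.2 = +5.8°C.
Density altitude = 6900 + 120 × (5.8) = 6900 + (+696) = 7596 ft.

7596 ft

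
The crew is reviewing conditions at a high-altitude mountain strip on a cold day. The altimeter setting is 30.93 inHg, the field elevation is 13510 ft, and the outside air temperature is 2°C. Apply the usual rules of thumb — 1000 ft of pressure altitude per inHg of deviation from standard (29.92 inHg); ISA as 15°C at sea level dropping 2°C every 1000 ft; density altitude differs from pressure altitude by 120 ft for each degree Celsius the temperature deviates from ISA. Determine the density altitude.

Pressure altitude = 13510 + (29.92 − 30.93) × 1000 = 13510 + (-1010) = 12500 ft.
ISA temperature at 12500 ft = 15 − 2 × (12500/1000) = -10°C.
ISA deviation = 2 − (-10) = +12°C.
Density altitude = 12500 + 120 × (12) = 13940 ft.

13940 ft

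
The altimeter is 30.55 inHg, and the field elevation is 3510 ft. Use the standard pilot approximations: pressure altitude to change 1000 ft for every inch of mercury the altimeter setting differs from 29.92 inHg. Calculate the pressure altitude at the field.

2880 ft

Pressure correction = (29.92 − 30.55) × 1000 = -630 ft.
Pressure altitude = 3510 + (-630) = 2880 ft.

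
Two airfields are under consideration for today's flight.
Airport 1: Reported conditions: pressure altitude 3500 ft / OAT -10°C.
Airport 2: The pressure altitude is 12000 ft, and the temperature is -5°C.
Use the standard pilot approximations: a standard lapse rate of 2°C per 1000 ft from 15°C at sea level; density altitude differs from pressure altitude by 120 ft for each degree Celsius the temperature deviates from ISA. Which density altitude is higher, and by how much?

Airport 1: ISA temp = 8°C, deviation -18°C, DA = 3500 + 120 × (-18) = 1340 ft.
Airport 2: ISA temp = -9°C, deviation +4°C, DA = 12000 + 120 × 4 = 12480 ft.
Airport 2 is higher by 12480 − 1340 = 11140 ft.

Airport 2 by 11140 ft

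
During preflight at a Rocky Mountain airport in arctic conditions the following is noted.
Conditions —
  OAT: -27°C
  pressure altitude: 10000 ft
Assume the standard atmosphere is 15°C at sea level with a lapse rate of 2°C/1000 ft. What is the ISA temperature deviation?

ISA-22°C

ISA temperature at 10000 ft = 15 − 2 × (10000/1000) = -5°C.
Deviation = OAT − ISA = -27 − (-5) = -22°C.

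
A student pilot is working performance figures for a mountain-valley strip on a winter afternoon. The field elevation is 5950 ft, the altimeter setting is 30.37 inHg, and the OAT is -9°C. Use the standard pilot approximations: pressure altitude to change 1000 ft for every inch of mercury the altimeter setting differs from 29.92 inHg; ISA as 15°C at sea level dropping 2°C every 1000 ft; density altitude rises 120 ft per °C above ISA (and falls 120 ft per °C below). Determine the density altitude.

Pressure altitude = 5950 + (29.92 − 30.37) × 1000 = 5950 + (-450) = 5500 ft.
ISA temperature at 5500 ft = 15 − 2 × (5500/1000) = 4°C.
ISA deviation = -9 − 4 = -13°C.
Density altitude = 5500 + 120 × (-13) = 3940 ft.

3940 ft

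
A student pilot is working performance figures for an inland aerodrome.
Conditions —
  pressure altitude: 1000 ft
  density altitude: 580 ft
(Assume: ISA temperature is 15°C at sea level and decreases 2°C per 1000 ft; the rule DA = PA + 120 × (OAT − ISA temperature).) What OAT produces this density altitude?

9.5°C

Density altitude − pressure altitude = 580 − 1000 = -420 ft.
At 120 ft/°C that is an ISA deviation of -420/120 = -3.5°C.
ISA temperature at 1000 ft = 15 − 2 × (1000/1000) = 13°C.
OAT = ISA + deviation = 13 + (-3.5) = 9.5°C.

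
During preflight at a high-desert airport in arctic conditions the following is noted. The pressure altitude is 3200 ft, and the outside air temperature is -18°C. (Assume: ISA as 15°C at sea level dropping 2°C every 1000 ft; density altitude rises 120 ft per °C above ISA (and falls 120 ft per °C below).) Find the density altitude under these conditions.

ISA temperature at 3200 ft = 15 − 2 × (3200/1000) = 8.6°C.
ISA deviation = -18 − 8.6 = -26.6°C.
Density altitude = 3200 + 120 × (-26.6) = 3200 + (-3192) = 8 ft.

8 ft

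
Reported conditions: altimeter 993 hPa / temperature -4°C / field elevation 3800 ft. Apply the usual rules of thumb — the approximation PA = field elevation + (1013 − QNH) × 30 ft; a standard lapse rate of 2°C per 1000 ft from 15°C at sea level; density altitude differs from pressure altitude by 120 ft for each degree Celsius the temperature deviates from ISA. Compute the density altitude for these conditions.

3176 ft

Pressure altitude = 3800 + (1013 − 993) × 30 = 3800 + (+600) = 4400 ft.
ISA temperature at 4400 ft = 15 − 2 × (4400/1000) = 6.2°C.
ISA deviation = -4 − 6.2 = -10.2°C.
Density altitude = 4400 + 120 × (-10.2) = 3176 ft.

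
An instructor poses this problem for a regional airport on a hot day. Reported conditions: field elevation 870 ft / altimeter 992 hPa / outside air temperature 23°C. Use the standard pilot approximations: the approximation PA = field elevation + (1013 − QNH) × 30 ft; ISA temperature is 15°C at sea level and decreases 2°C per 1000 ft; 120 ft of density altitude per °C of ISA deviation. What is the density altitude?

Pressure altitude = 870 + (1013 − 992) × 30 = 870 + (+630) = 1500 ft.
ISA temperature at 1500 ft = 15 − 2 × (1500/1000) = 12°C.
ISA deviation = 23 − 12 = +11°C.
Density altitude = 1500 + 120 × (11) = 2820 ft.

2820 ft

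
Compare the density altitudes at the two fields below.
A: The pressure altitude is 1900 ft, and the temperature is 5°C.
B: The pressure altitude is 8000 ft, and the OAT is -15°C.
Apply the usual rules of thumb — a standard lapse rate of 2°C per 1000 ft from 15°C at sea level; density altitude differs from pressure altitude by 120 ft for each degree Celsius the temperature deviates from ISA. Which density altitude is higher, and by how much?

B by 5164 ft

A: ISA temp = 11.2°C, deviation -6.2°C, DA = 1900 + 120 × (-6.2) = 1156 ft.
B: ISA temp = -1°C, deviation -14°C, DA = 8000 + 120 × (-14) = 6320 ft.
B is higher by 6320 − 1156 = 5164 ft.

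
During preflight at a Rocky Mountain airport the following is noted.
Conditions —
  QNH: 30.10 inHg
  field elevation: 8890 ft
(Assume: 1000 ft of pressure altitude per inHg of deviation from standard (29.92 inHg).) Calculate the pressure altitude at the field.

8710 ft

Pressure correction = (29.92 − 30.10) × 1000 = -180 ft.
Pressure altitude = 8890 + (-180) = 8710 ft.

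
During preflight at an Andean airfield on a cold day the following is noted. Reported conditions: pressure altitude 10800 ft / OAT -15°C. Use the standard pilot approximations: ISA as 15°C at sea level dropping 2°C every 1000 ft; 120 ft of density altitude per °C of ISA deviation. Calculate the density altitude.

ISA temperature at 10800 ft = 15 − 2 × (10800/1000) = -6.6°C.
ISA deviation = -15 − (-6.6) = -8.4°C.
Density altitude = 10800 + 120 × (-8.4) = 10800 + (-1008) = 9792 ft.

9792 ft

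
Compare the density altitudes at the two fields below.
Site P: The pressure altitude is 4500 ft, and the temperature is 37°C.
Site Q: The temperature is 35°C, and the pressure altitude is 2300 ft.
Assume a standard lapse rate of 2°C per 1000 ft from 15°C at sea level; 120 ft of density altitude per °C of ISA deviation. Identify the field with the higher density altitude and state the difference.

Site P: ISA temp = 6°C, deviation +31°C, DA = 4500 + 120 × 31 = 8220 ft.
Site Q: ISA temp = 10.4°C, deviation +24.6°C, DA = 2300 + 120 × 24.6 = 5252 ft.
Site P is higher by 8220 − 5252 = 2968 ft.

Site P by 2968 ft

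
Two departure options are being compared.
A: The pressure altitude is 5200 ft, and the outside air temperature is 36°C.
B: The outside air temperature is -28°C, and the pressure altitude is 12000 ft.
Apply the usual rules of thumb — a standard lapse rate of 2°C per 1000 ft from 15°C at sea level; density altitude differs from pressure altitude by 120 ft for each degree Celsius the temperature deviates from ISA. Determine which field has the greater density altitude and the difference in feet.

B by 752 ft

A: ISA temp = 4.6°C, deviation +31.4°C, DA = 5200 + 120 × 31.4 = 8968 ft.
B: ISA temp = -9°C, deviation -19°C, DA = 12000 + 120 × (-19) = 9720 ft.
B is higher by 9720 − 8968 = 752 ft.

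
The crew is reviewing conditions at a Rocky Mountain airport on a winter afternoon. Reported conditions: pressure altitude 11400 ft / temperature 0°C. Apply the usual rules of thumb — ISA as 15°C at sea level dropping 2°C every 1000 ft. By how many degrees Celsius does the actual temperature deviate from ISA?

ISA+7.8°C

ISA temperature at 11400 ft = 15 − 2 × (11400/1000) = -7.8°C.
Deviation = OAT − ISA = 0 − (-7.8) = +7.8°C.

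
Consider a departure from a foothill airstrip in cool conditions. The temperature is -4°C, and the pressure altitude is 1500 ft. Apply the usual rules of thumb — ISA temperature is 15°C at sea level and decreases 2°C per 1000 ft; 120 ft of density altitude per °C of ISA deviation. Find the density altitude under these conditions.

-420 ft

ISA temperature at 1500 ft = 15 − 2 × (1500/1000) = 12°C.
ISA deviation = -4 − 12 = -16°C.
Density altitude = 1500 + 120 × (-16) = 1500 + (-1920) = -420 ft.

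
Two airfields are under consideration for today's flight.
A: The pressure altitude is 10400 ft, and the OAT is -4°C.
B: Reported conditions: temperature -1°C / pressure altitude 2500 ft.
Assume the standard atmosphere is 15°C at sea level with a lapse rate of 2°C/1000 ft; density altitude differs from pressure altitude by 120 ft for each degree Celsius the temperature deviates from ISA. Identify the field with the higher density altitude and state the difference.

A: ISA temp = -5.8°C, deviation +1.8°C, DA = 10400 + 120 × 1.8 = 10616 ft.
B: ISA temp = 10°C, deviation -11°C, DA = 2500 + 120 × (-11) = 1180 ft.
A is higher by 10616 − 1180 = 9436 ft.

A by 9436 ft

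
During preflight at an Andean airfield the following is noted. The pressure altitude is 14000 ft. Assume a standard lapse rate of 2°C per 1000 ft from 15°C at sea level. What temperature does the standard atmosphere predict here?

-13°C

ISA temperature = 15 − 2 × (14000/1000) = 15 − 28 = -13°C.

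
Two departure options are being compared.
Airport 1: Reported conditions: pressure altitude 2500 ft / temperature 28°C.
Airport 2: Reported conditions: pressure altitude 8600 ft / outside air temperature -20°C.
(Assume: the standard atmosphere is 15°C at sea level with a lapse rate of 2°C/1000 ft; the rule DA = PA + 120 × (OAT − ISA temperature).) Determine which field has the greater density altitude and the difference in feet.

Airport 1: ISA temp = 10°C, deviation +18°C, DA = 2500 + 120 × 18 = 4660 ft.
Airport 2: ISA temp = -2.2°C, deviation -17.8°C, DA = 8600 + 120 × (-17.8) = 6464 ft.
Airport 2 is higher by 6464 − 4660 = 1804 ft.

Airport 2 by 1804 ft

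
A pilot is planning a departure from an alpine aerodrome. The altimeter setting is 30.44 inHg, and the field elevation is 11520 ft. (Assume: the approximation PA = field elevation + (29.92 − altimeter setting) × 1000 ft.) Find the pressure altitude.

Pressure correction = (29.92 − 30.44) × 1000 = -520 ft.
Pressure altitude = 11520 + (-520) = 11000 ft.

11000 ft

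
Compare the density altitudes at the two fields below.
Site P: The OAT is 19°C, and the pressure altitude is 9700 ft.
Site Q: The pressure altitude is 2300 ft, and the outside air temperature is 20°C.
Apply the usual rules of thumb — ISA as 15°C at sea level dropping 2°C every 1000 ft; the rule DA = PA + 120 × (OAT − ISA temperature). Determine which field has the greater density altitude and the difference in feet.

Site P by 9056 ft

Site P: ISA temp = -4.4°C, deviation +23.4°C, DA = 9700 + 120 × 23.4 = 12508 ft.
Site Q: ISA temp = 10.4°C, deviation +9.6°C, DA = 2300 + 120 × 9.6 = 3452 ft.
Site P is higher by 12508 − 3452 = 9056 ft.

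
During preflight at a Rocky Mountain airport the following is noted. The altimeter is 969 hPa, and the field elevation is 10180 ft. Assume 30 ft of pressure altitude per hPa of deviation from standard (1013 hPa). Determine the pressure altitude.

11500 ft

Pressure correction = (1013 − 969) × 30 = +1320 ft.
Pressure altitude = 10180 + (+1320) = 11500 ft.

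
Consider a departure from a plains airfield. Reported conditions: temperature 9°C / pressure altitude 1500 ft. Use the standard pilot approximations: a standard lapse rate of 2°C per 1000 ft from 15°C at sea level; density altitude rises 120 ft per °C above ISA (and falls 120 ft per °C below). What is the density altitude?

1140 ft

ISA temperature at 1500 ft = 15 − 2 × (1500/1000) = 12°C.
ISA deviation = 9 − 12 = -3°C.
Density altitude = 1500 + 120 × (-3) = 1500 + (-360) = 1140 ft.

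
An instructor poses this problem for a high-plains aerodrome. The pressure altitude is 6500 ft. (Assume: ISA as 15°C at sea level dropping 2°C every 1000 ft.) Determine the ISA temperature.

ISA temperature = 15 − 2 × (6500/1000) = 15 − 13 = 2°C.

2°C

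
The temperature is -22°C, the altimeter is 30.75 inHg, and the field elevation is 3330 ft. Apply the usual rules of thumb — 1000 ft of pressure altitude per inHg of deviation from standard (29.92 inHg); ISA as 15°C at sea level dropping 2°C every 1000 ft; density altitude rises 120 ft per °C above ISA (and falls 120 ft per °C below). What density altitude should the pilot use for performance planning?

Pressure altitude = 3330 + (29.92 − 30.75) × 1000 = 3330 + (-830) = 2500 ft.
ISA temperature at 2500 ft = 15 − 2 × (2500/1000) = 10°C.
ISA deviation = -22 − 10 = -32°C.
Density altitude = 2500 + 120 × (-32) = -1340 ft.

-1340 ft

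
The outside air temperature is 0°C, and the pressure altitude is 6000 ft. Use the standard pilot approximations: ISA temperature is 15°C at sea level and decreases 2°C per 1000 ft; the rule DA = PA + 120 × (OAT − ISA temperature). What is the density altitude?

5640 ft

ISA temperature at 6000 ft = 15 − 2 × (6000/1000) = 3°C.
ISA deviation = 0 − 3 = -3°C.
Density altitude = 6000 + 120 × (-3) = 6000 + (-360) = 5640 ft.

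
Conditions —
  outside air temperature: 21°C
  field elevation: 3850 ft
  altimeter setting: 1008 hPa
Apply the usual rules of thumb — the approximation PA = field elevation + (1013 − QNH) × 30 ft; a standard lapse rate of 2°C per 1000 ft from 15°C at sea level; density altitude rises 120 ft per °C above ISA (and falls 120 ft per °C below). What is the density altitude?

Pressure altitude = 3850 + (1013 − 1008) × 30 = 3850 + (+150) = 4000 ft.
ISA temperature at 4000 ft = 15 − 2 × (4000/1000) = 7°C.
ISA deviation = 21 − 7 = +14°C.
Density altitude = 4000 + 120 × (14) = 5680 ft.

5680 ft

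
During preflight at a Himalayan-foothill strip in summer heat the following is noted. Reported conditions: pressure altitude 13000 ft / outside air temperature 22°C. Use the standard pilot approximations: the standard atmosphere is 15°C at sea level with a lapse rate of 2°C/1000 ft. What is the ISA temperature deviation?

ISA temperature at 13000 ft = 15 − 2 × (13000/1000) = -11°C.
Deviation = OAT − ISA = 22 − (-11) = +33°C.

ISA+33°C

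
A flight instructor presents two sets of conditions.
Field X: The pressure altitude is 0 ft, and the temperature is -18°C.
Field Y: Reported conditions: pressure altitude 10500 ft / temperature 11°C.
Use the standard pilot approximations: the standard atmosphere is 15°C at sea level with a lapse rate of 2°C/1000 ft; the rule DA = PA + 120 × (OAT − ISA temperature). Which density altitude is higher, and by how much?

Field Y by 16500 ft

Field X: ISA temp = 15°C, deviation -33°C, DA = 0 + 120 × (-33) = -3960 ft.
Field Y: ISA temp = -6°C, deviation +17°C, DA = 10500 + 120 × 17 = 12540 ft.
Field Y is higher by 12540 − (-3960) = 16500 ft.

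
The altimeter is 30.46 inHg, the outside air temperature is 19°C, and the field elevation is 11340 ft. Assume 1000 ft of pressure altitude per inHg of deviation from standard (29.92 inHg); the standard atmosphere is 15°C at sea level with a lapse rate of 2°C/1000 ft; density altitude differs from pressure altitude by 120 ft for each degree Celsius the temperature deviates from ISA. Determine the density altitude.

13872 ft

Pressure altitude = 11340 + (29.92 − 30.46) × 1000 = 11340 + (-540) = 10800 ft.
ISA temperature at 10800 ft = 15 − 2 × (10800/1000) = -6.6°C.
ISA deviation = 19 − (-6.6) = +25.6°C.
Density altitude = 10800 + 120 × (25.6) = 13872 ft.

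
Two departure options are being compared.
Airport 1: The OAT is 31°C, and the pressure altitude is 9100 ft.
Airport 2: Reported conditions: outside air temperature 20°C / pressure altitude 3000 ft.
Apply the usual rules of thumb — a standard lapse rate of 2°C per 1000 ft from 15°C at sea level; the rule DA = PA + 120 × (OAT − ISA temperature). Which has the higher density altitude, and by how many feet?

Airport 1 by 8884 ft

Airport 1: ISA temp = -3.2°C, deviation +34.2°C, DA = 9100 + 120 × 34.2 = 13204 ft.
Airport 2: ISA temp = 9°C, deviation +11°C, DA = 3000 + 120 × 11 = 4320 ft.
Airport 1 is higher by 13204 − 4320 = 8884 ft.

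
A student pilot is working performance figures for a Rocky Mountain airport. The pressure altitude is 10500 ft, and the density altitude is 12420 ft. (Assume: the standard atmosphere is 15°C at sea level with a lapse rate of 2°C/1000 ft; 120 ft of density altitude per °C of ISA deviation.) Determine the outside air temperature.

10°C

Density altitude − pressure altitude = 12420 − 10500 = +1920 ft.
At 120 ft/°C that is an ISA deviation of 1920/120 = +16°C.
ISA temperature at 10500 ft = 15 − 2 × (10500/1000) = -6°C.
OAT = ISA + deviation = -6 + (+16) = 10°C.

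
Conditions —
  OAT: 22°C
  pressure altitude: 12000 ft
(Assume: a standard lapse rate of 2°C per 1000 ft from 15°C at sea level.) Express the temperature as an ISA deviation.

ISA temperature at 12000 ft = 15 − 2 × (12000/1000) = -9°C.
Deviation = OAT − ISA = 22 − (-9) = +31°C.

ISA+31°C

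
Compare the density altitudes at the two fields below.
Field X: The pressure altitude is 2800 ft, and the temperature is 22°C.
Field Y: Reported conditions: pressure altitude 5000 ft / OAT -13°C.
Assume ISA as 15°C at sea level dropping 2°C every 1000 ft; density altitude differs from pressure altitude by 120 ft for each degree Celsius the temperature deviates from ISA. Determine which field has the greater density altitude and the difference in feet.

Field X by 1472 ft

Field X: ISA temp = 9.4°C, deviation +12.6°C, DA = 2800 + 120 × 12.6 = 4312 ft.
Field Y: ISA temp = 5°C, deviation -18°C, DA = 5000 + 120 × (-18) = 2840 ft.
Field X is higher by 4312 − 2840 = 1472 ft.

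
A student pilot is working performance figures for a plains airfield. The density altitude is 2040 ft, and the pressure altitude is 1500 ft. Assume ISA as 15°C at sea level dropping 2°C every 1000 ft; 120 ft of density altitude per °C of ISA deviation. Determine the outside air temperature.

16.5°C

Density altitude − pressure altitude = 2040 − 1500 = +540 ft.
At 120 ft/°C that is an ISA deviation of 540/120 = +4.5°C.
ISA temperature at 1500 ft = 15 − 2 × (1500/1000) = 12°C.
OAT = ISA + deviation = 12 + (+4.5) = 16.5°C.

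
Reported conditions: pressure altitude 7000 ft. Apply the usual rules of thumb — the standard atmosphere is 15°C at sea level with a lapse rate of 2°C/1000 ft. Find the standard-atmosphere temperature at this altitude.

ISA temperature = 15 − 2 × (7000/1000) = 15 − 14 = 1°C.

1°C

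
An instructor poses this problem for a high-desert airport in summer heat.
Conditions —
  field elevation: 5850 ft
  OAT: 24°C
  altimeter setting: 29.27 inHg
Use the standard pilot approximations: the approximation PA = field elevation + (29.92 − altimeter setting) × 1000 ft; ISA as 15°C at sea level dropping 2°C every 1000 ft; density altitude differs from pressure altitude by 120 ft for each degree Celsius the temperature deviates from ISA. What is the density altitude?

Pressure altitude = 5850 + (29.92 − 29.27) × 1000 = 5850 + (+650) = 6500 ft.
ISA temperature at 6500 ft = 15 − 2 × (6500/1000) = 2°C.
ISA deviation = 24 − 2 = +22°C.
Density altitude = 6500 + 120 × (22) = 9140 ft.

9140 ft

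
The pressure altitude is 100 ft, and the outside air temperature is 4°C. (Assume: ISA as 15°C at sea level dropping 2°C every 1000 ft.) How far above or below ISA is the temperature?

ISA-10.8°C

ISA temperature at 100 ft = 15 − 2 × (100/1000) = 14.8°C.
Deviation = OAT − ISA = 4 − 14.8 = -10.8°C.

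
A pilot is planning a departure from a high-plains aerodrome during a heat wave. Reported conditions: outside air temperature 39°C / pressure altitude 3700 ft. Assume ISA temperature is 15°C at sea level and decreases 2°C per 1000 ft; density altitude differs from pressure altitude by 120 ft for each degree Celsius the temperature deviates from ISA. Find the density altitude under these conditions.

ISA temperature at 3700 ft = 15 − 2 × (3700/1000) = 7.6°C.
ISA deviation = 39 − 7.6 = +31.4°C.
Density altitude = 3700 + 120 × (31.4) = 3700 + (+3768) = 7468 ft.

7468 ft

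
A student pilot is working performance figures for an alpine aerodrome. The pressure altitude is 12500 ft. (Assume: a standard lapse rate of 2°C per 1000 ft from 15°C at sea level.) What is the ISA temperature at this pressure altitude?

ISA temperature = 15 − 2 × (12500/1000) = 15 − 25 = -10°C.

-10°C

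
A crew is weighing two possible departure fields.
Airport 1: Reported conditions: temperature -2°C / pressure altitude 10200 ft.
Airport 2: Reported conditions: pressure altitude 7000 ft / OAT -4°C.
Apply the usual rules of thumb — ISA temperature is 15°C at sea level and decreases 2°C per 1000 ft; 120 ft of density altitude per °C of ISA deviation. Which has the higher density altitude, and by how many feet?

Airport 1 by 4208 ft

Airport 1: ISA temp = -5.4°C, deviation +3.4°C, DA = 10200 + 120 × 3.4 = 10608 ft.
Airport 2: ISA temp = 1°C, deviation -5°C, DA = 7000 + 120 × (-5) = 6400 ft.
Airport 1 is higher by 10608 − 6400 = 4208 ft.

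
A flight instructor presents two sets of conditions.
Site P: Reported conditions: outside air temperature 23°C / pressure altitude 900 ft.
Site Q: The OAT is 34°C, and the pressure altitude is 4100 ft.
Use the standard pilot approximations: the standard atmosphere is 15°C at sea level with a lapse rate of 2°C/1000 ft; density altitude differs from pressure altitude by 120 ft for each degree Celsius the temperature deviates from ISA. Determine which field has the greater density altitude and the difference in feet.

Site Q by 5288 ft

Site P: ISA temp = 13.2°C, deviation +9.8°C, DA = 900 + 120 × 9.8 = 2076 ft.
Site Q: ISA temp = 6.8°C, deviation +27.2°C, DA = 4100 + 120 × 27.2 = 7364 ft.
Site Q is higher by 7364 − 2076 = 5288 ft.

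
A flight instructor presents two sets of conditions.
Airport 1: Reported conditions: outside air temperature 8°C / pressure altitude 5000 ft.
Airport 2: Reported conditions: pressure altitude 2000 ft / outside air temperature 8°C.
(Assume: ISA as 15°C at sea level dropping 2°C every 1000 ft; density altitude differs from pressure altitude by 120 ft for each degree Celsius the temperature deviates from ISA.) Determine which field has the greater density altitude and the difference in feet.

Airport 1: ISA temp = 5°C, deviation +3°C, DA = 5000 + 120 × 3 = 5360 ft.
Airport 2: ISA temp = 11°C, deviation -3°C, DA = 2000 + 120 × (-3) = 1640 ft.
Airport 1 is higher by 5360 − 1640 = 3720 ft.

Airport 1 by 3720 ft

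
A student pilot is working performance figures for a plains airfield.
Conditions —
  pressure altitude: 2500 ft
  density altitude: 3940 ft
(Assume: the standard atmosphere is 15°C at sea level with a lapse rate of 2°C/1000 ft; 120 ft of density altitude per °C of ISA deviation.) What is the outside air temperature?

22°C

Density altitude − pressure altitude = 3940 − 2500 = +1440 ft.
At 120 ft/°C that is an ISA deviation of 1440/120 = +12°C.
ISA temperature at 2500 ft = 15 − 2 × (2500/1000) = 10°C.
OAT = ISA + deviation = 10 + (+12) = 22°C.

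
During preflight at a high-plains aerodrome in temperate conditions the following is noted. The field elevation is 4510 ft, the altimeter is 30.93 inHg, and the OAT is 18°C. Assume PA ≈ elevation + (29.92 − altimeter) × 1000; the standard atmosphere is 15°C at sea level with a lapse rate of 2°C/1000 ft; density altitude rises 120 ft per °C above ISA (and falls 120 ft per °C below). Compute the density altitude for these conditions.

4700 ft

Pressure altitude = 4510 + (29.92 − 30.93) × 1000 = 4510 + (-1010) = 3500 ft.
ISA temperature at 3500 ft = 15 − 2 × (3500/1000) = 8°C.
ISA deviation = 18 − 8 = +10°C.
Density altitude = 3500 + 120 × (10) = 4700 ft.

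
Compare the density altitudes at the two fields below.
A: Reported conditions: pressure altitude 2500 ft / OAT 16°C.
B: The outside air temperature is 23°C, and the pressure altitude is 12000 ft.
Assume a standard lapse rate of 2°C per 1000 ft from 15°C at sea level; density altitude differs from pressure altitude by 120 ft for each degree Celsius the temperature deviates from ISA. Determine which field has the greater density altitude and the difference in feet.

B by 12620 ft

A: ISA temp = 10°C, deviation +6°C, DA = 2500 + 120 × 6 = 3220 ft.
B: ISA temp = -9°C, deviation +32°C, DA = 12000 + 120 × 32 = 15840 ft.
B is higher by 15840 − 3220 = 12620 ft.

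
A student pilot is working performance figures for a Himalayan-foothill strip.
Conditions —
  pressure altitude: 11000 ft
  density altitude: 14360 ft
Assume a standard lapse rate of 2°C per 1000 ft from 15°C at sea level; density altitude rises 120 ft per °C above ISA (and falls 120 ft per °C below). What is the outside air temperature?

Density altitude − pressure altitude = 14360 − 11000 = +3360 ft.
At 120 ft/°C that is an ISA deviation of 3360/120 = +28°C.
ISA temperature at 11000 ft = 15 − 2 × (11000/1000) = -7°C.
OAT = ISA + deviation = -7 + (+28) = 21°C.

21°C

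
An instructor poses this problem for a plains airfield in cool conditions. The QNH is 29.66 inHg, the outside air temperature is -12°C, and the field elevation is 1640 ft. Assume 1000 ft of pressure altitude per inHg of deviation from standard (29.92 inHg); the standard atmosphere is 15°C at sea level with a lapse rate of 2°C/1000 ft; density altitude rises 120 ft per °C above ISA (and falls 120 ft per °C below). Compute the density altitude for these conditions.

-884 ft

Pressure altitude = 1640 + (29.92 − 29.66) × 1000 = 1640 + (+260) = 1900 ft.
ISA temperature at 1900 ft = 15 − 2 × (1900/1000) = 11.2°C.
ISA deviation = -12 − 11.2 = -23.2°C.
Density altitude = 1900 + 120 × (-23.2) = -884 ft.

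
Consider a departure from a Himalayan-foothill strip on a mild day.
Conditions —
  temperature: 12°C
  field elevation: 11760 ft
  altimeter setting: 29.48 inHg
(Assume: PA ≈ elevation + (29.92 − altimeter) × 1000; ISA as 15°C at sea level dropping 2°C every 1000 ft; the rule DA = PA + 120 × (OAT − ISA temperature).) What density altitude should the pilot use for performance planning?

14768 ft

Pressure altitude = 11760 + (29.92 − 29.48) × 1000 = 11760 + (+440) = 12200 ft.
ISA temperature at 12200 ft = 15 − 2 × (12200/1000) = -9.4°C.
ISA deviation = 12 − (-9.4) = +21.4°C.
Density altitude = 12200 + 120 × (21.4) = 14768 ft.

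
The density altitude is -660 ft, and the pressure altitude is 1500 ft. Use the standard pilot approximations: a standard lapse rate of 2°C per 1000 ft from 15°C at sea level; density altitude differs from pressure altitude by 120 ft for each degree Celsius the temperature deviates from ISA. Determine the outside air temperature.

Density altitude − pressure altitude = -660 − 1500 = -2160 ft.
At 120 ft/°C that is an ISA deviation of -2160/120 = -18°C.
ISA temperature at 1500 ft = 15 − 2 × (1500/1000) = 12°C.
OAT = ISA + deviation = 12 + (-18) = -6°C.

-6°C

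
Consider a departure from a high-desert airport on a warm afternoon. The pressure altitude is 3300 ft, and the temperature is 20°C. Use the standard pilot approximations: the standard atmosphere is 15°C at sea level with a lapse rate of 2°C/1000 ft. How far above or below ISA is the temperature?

ISA temperature at 3300 ft = 15 − 2 × (3300/1000) = 8.4°C.
Deviation = OAT − ISA = 20 − 8.4 = +11.6°C.

ISA+11.6°C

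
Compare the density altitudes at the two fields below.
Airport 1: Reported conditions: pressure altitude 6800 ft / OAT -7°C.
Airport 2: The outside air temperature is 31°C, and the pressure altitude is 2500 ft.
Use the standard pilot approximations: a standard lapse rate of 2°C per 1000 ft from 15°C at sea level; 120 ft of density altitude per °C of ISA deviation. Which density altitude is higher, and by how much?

Airport 1 by 772 ft

Airport 1: ISA temp = 1.4°C, deviation -8.4°C, DA = 6800 + 120 × (-8.4) = 5792 ft.
Airport 2: ISA temp = 10°C, deviation +21°C, DA = 2500 + 120 × 21 = 5020 ft.
Airport 1 is higher by 5792 − 5020 = 772 ft.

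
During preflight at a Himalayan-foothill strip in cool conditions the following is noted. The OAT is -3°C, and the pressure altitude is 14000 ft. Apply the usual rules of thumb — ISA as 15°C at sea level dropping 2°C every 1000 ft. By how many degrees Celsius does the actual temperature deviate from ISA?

ISA temperature at 14000 ft = 15 − 2 × (14000/1000) = -13°C.
Deviation = OAT − ISA = -3 − (-13) = +10°C.

ISA+10°C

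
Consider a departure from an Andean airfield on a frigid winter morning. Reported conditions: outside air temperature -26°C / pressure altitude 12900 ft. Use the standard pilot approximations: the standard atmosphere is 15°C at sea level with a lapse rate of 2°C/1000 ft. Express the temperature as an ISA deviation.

ISA-15.2°C

ISA temperature at 12900 ft = 15 − 2 × (12900/1000) = -10.8°C.
Deviation = OAT − ISA = -26 − (-10.8) = -15.2°C.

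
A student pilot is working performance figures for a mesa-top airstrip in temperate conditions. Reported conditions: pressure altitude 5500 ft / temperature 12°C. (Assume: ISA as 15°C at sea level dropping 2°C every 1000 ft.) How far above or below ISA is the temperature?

ISA+8°C

ISA temperature at 5500 ft = 15 − 2 × (5500/1000) = 4°C.
Deviation = OAT − ISA = 12 − 4 = +8°C.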